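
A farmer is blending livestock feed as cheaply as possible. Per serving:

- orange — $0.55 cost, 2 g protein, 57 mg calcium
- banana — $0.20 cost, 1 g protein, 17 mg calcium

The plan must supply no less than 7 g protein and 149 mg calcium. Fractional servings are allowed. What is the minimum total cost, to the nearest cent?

At the optimum either one food covers both requirements or two foods hit both targets exactly; no other combination can be cheaper.
orange only: max(7/2, 149/57) = 3.5 servings → $1.93.
banana only: max(7/1, 149/17) = 8.765 servings → $1.75.
orange + banana with both tight: 1.304 servings and 4.391 servings → $1.60.
Cheapest feasible corner: $1.60.

$1.60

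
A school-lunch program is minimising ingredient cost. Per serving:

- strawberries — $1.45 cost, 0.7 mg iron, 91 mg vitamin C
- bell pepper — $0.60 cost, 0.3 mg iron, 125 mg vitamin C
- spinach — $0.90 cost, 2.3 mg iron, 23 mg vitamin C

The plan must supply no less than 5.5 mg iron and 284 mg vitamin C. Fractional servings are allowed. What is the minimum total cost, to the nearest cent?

$3.06

The cheapest plan sits at a corner of the feasible region — with two constraints it uses at most two foods.
strawberries only: max(5.5/0.7, 284/91) = 7.857 servings → $11.39.
bell pepper only: max(5.5/0.3, 284/125) = 18.33 servings → $11.00.
spinach only: max(5.5/2.3, 284/23) = 12.35 servings → $11.11.
strawberries + bell pepper: the both-tight solution has a negative serving — not a feasible corner.
strawberries + spinach with both tight: 2.726 servings and 1.562 servings → $5.36.
bell pepper + spinach with both tight: 1.877 servings and 2.146 servings → $3.06.
Cheapest feasible corner: $3.06.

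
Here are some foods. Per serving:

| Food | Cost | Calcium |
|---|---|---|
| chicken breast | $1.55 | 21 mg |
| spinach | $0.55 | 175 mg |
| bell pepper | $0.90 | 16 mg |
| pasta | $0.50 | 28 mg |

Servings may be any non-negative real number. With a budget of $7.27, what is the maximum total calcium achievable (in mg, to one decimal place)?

Calcium per dollar: spinach 318.2, pasta 56, bell pepper 17.78, chicken breast 13.55.
With no serving limits, spend the whole cost allowance on spinach: $7.27 / $0.55 × 175 mg = 2313.2 mg.

2313.2 mg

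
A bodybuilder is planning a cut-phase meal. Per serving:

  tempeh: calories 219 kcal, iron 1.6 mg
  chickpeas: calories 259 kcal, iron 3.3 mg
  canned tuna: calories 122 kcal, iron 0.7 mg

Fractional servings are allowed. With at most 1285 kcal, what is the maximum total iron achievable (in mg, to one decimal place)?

16.4 mg

Iron per kcal: chickpeas 0.01274, tempeh 0.007306, canned tuna 0.005738.
With no serving limits, spend the whole calories allowance on chickpeas: 1285 kcal / 259 kcal × 3.3 mg = 16.4 mg.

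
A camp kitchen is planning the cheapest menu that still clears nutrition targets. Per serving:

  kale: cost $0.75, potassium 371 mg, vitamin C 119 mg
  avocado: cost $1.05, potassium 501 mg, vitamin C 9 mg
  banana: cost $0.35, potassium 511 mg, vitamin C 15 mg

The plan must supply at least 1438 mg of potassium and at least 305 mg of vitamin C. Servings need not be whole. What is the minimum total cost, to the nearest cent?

$2.19

For a min-cost LP with two ≥-constraints, a basic feasible solution has at most two positive variables.
kale only: max(1438/371, 305/119) = 3.876 servings → $2.91.
avocado only: max(1438/501, 305/9) = 33.89 servings → $35.58.
banana only: max(1438/511, 305/15) = 20.33 servings → $7.12.
kale + avocado with both tight: 2.485 servings and 1.03 servings → $2.95.
kale + banana with both tight: 2.431 servings and 1.049 servings → $2.19.
avocado + banana: intersection lies outside the first quadrant.
The minimum over all feasible corners is $2.19.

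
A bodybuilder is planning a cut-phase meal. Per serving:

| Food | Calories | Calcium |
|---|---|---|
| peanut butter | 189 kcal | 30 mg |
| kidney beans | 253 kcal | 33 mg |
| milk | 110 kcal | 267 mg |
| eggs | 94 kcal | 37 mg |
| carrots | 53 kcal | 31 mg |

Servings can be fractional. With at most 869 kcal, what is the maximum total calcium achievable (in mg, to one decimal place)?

2109.3 mg

Calcium per kcal: milk 2.427, carrots 0.5849, eggs 0.3936, peanut butter 0.1587, kidney beans 0.1304.
With no serving limits, spend the whole calories allowance on milk: 869 kcal / 110 kcal × 267 mg = 2109.3 mg.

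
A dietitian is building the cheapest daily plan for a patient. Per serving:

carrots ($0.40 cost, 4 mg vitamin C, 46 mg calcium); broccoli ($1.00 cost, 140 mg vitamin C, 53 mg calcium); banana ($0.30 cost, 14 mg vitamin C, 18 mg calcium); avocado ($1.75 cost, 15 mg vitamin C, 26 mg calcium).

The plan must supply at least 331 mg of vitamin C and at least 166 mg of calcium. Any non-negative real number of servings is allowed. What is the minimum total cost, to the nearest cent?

$2.70

This is a tiny linear program; its minimum lies at a vertex of the feasible set. List the vertices and price them.
carrots only: max(331/4, 166/46) = 82.75 servings → $33.10.
broccoli only: max(331/140, 166/53) = 3.132 servings → $3.13.
banana only: max(331/14, 166/18) = 23.64 servings → $7.09.
avocado only: max(331/15, 166/26) = 22.07 servings → $38.62.
carrots + broccoli with both tight: 0.9147 servings and 2.338 servings → $2.70.
carrots + banana with both targets exact would need a negative amount; discard.
carrots + avocado: the both-tight solution has a negative serving — not a feasible corner.
broccoli + banana with both tight: 2.044 servings and 3.204 servings → $3.01.
broccoli + avocado with both tight: 2.15 servings and 2.002 servings → $5.65.
banana + avocado: intersection lies outside the first quadrant.
The minimum over all feasible corners is $2.70.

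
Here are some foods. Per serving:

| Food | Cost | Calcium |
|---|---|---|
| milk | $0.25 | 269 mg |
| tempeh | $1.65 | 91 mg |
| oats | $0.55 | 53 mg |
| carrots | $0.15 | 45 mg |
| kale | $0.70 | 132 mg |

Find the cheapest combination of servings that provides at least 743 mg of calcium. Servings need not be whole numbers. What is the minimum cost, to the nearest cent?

Cost per mg of calcium: milk $0.0009, carrots $0.0033, kale $0.0053, oats $0.0104, tempeh $0.0181.
With no serving limits, use only milk: 743 mg / 269 mg = 2.762 servings × $0.25 = $0.69.

$0.69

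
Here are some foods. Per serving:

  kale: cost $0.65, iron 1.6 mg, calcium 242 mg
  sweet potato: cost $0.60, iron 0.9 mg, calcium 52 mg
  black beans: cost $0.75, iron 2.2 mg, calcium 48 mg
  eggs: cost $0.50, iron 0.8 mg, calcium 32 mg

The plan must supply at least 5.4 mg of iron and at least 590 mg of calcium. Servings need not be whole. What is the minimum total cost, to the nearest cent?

At the optimum either one food covers both requirements or two foods hit both targets exactly; no other combination can be cheaper.
kale only: max(5.4/1.6, 590/242) = 3.375 servings → $2.19.
sweet potato only: max(5.4/0.9, 590/52) = 11.35 servings → $6.81.
black beans only: max(5.4/2.2, 590/48) = 12.29 servings → $9.22.
eggs only: max(5.4/0.8, 590/32) = 18.44 servings → $9.22.
kale + sweet potato with both tight: 1.859 servings and 2.695 servings → $2.83.
kale + black beans with both tight: 2.28 servings and 0.7963 servings → $2.08.
kale + eggs with both tight: 2.101 servings and 2.548 servings → $2.64.
sweet potato + black beans: intersection lies outside the first quadrant.
sweet potato + eggs with both targets exact would need a negative amount; discard.
black beans + eggs: intersection lies outside the first quadrant.
Cheapest feasible corner: $2.08.

$2.08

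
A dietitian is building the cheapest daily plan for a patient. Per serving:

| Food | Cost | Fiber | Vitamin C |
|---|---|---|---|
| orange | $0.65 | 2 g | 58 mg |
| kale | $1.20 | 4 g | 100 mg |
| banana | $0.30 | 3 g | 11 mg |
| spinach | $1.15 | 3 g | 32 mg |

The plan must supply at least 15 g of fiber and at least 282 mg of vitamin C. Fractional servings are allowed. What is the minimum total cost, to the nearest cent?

$3.52

An LP optimum is at a vertex; with two nutrient constraints at most two foods are used. Check each candidate.
orange only: max(15/2, 282/58) = 7.5 servings → $4.88.
kale only: max(15/4, 282/100) = 3.75 servings → $4.50.
banana only: max(15/3, 282/11) = 25.64 servings → $7.69.
spinach only: max(15/3, 282/32) = 8.812 servings → $10.13.
orange + kale: intersection lies outside the first quadrant.
orange + banana with both tight: 4.48 servings and 2.013 servings → $3.52.
orange + spinach with both tight: 3.327 servings and 2.782 servings → $5.36.
kale + banana with both tight: 2.66 servings and 1.453 servings → $3.63.
kale + spinach with both tight: 2.128 servings and 2.163 servings → $5.04.
banana + spinach with both targets exact would need a negative amount; discard.
The minimum over all feasible corners is $3.52.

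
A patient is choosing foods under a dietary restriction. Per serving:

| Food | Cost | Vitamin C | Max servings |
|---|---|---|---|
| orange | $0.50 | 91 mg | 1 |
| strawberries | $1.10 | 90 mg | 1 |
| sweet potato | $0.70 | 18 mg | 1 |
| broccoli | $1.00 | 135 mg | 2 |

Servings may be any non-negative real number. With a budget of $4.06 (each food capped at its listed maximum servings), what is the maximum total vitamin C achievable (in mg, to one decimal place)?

462.8 mg

Vitamin C per dollar: orange 182, broccoli 135, strawberries 81.82, sweet potato 25.71.
Take 1 serving of orange: spends $0.50, +91.0 mg vitamin C (running total 91.0 mg).
Take 2 servings of broccoli: spends $2.00, +270.0 mg vitamin C (running total 361.0 mg).
Take 1 serving of strawberries: spends $1.10, +90.0 mg vitamin C (running total 451.0 mg).
Take 0.6571 servings of sweet potato: spends $0.46, +11.8 mg vitamin C (running total 462.8 mg).
Filling greedily by vitamin C-per-dollar is optimal for one linear limit, giving 462.8 mg.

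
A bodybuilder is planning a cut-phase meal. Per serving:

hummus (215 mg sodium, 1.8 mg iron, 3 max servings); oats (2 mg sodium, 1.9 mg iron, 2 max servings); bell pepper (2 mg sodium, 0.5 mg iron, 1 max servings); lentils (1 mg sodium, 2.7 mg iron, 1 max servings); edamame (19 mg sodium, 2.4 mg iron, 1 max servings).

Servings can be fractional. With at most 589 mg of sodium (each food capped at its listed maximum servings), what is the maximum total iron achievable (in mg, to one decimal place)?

Iron per mg sodium: lentils 2.7, oats 0.95, bell pepper 0.25, edamame 0.1263, hummus 0.008372.
Take 1 serving of lentils: uses 1 mg sodium, +2.7 mg iron (running total 2.7 mg).
Take 2 servings of oats: uses 4 mg sodium, +3.8 mg iron (running total 6.5 mg).
Take 1 serving of bell pepper: uses 2 mg sodium, +0.5 mg iron (running total 7.0 mg).
Take 1 serving of edamame: uses 19 mg sodium, +2.4 mg iron (running total 9.4 mg).
Take 2.619 servings of hummus: uses 563 mg sodium, +4.7 mg iron (running total 14.1 mg).
Greedy by best ratio exhausts the sodium allowance optimally: 14.1 mg.

14.1 mg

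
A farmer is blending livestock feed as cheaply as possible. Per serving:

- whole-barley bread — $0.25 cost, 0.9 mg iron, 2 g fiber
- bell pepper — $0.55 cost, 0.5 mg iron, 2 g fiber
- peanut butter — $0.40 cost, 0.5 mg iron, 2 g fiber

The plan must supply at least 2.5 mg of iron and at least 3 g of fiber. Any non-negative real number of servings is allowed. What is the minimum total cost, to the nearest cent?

$0.69

A basic optimal solution has at most two foods positive. Try each food alone and each pair with both targets met exactly.
whole-barley bread only: max(2.5/0.9, 3/2) = 2.778 servings → $0.69.
bell pepper only: max(2.5/0.5, 3/2) = 5 servings → $2.75.
peanut butter only: max(2.5/0.5, 3/2) = 5 servings → $2.00.
whole-barley bread + bell pepper with both targets exact would need a negative amount; discard.
whole-barley bread + peanut butter: the both-tight solution has a negative serving — not a feasible corner.
bell pepper + peanut butter (both tight): parallel constraints — no distinct corner.
Cheapest feasible corner: $0.69.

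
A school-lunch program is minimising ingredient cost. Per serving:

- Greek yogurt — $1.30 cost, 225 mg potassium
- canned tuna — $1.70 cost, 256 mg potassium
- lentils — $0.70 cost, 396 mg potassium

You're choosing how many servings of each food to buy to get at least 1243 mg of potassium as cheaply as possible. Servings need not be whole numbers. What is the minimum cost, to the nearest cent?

$2.20

Cost per mg of potassium: lentils $0.0018, Greek yogurt $0.0058, canned tuna $0.0066.
With no serving limits, use only lentils: 1243 mg / 396 mg = 3.139 servings × $0.70 = $2.20.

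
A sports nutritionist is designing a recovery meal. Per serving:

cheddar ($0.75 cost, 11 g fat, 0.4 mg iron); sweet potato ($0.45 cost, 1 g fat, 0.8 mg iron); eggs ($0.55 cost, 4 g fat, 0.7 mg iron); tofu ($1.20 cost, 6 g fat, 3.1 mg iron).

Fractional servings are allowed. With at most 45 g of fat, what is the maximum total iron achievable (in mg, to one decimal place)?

36.0 mg

Iron per g fat: sweet potato 0.8, tofu 0.5167, eggs 0.175, cheddar 0.03636.
With no serving limits, spend the whole fat allowance on sweet potato: 45 g / 1 g × 0.8 mg = 36.0 mg.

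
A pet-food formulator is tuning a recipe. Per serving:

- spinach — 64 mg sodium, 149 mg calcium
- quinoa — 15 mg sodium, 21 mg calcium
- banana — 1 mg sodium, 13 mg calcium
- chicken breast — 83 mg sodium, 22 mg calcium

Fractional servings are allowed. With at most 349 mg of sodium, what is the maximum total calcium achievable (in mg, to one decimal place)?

4537.0 mg

Calcium per mg sodium: banana 13, spinach 2.328, quinoa 1.4, chicken breast 0.2651.
With no serving limits, spend the whole sodium allowance on banana: 349 mg / 1 mg × 13 mg = 4537.0 mg.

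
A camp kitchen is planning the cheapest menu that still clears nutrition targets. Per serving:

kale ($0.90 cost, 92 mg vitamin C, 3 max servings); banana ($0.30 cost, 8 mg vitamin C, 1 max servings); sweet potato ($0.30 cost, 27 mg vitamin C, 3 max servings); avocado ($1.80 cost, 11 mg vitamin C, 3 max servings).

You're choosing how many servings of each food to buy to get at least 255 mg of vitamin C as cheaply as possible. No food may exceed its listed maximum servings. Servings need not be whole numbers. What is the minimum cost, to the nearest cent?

Cost per mg of vitamin C: kale $0.0098, sweet potato $0.0111, banana $0.0375, avocado $0.1636.
Take 2.772 servings of kale: +255.0 mg vitamin C for $2.49 (total $2.49, still need 0.0 mg).
Filling from the cheapest source first is optimal under one linear minimum: $2.49.

$2.49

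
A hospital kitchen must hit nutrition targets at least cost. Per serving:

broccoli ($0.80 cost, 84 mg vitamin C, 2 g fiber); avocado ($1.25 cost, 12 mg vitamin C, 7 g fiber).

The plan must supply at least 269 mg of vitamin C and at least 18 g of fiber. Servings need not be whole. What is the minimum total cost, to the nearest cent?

The cheapest plan sits at a corner of the feasible region — with two constraints it uses at most two foods.
broccoli only: max(269/84, 18/2) = 9 servings → $7.20.
avocado only: max(269/12, 18/7) = 22.42 servings → $28.02.
broccoli + avocado with both tight: 2.956 servings and 1.727 servings → $4.52.
Cheapest feasible corner: $4.52.

$4.52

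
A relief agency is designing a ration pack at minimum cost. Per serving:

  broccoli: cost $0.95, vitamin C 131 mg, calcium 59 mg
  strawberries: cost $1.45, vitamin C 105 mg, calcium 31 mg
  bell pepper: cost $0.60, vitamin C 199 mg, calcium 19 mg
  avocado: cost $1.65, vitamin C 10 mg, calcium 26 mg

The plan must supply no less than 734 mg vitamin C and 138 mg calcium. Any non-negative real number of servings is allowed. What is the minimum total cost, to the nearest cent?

For a min-cost LP with two ≥-constraints, a basic feasible solution has at most two positive variables.
broccoli only: max(734/131, 138/59) = 5.603 servings → $5.32.
strawberries only: max(734/105, 138/31) = 6.99 servings → $10.14.
bell pepper only: max(734/199, 138/19) = 7.263 servings → $4.36.
avocado only: max(734/10, 138/26) = 73.4 servings → $121.11.
broccoli + strawberries: intersection lies outside the first quadrant.
broccoli + bell pepper with both tight: 1.461 servings and 2.727 servings → $3.02.
broccoli + avocado: intersection lies outside the first quadrant.
strawberries + bell pepper with both tight: 3.238 servings and 1.98 servings → $5.88.
strawberries + avocado with both targets exact would need a negative amount; discard.
bell pepper + avocado with both tight: 3.552 servings and 2.712 servings → $6.61.
The minimum over all feasible corners is $3.02.

$3.02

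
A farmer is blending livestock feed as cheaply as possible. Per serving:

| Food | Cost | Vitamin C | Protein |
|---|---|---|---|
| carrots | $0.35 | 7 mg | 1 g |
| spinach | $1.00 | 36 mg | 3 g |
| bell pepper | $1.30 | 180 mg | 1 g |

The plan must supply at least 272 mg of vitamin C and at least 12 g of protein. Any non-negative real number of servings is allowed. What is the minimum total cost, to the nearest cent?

With two linear requirements the optimum uses one or two foods; enumerate the corners.
carrots only: max(272/7, 12/1) = 38.86 servings → $13.60.
spinach only: max(272/36, 12/3) = 7.556 servings → $7.56.
bell pepper only: max(272/180, 12/1) = 12 servings → $15.60.
carrots + spinach: intersection lies outside the first quadrant.
carrots + bell pepper with both tight: 10.91 servings and 1.087 servings → $5.23.
spinach + bell pepper with both tight: 3.746 servings and 0.7619 servings → $4.74.
Cheapest feasible corner: $4.74.

$4.74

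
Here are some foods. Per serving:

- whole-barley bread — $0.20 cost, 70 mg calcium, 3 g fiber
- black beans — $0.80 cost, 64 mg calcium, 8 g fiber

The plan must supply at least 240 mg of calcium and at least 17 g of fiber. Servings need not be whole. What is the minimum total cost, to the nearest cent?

This is a tiny linear program; its minimum lies at a vertex of the feasible set. List the vertices and price them.
whole-barley bread only: max(240/70, 17/3) = 5.667 servings → $1.13.
black beans only: max(240/64, 17/8) = 3.75 servings → $3.00.
whole-barley bread + black beans with both tight: 2.261 servings and 1.277 servings → $1.47.
The minimum over all feasible corners is $1.13.

$1.13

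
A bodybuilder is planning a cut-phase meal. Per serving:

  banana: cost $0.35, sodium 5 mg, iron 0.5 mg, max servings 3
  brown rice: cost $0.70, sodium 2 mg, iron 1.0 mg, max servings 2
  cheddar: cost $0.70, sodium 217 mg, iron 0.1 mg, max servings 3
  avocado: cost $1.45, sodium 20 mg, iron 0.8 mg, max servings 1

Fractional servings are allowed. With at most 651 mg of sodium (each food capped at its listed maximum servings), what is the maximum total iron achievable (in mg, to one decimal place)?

4.6 mg

Iron per mg sodium: brown rice 0.5, banana 0.1, avocado 0.04, cheddar 0.0004608.
Take 2 servings of brown rice: uses 4 mg sodium, +2.0 mg iron (running total 2.0 mg).
Take 3 servings of banana: uses 15 mg sodium, +1.5 mg iron (running total 3.5 mg).
Take 1 serving of avocado: uses 20 mg sodium, +0.8 mg iron (running total 4.3 mg).
Take 2.82 servings of cheddar: uses 612 mg sodium, +0.3 mg iron (running total 4.6 mg).
Filling greedily by iron-per-mg sodium is optimal for one linear limit, giving 4.6 mg.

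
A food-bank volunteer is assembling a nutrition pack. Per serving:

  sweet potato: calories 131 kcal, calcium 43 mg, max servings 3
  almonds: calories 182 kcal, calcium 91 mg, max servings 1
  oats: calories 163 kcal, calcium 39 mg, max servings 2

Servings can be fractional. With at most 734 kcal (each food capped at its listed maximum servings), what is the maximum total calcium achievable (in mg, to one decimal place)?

Calcium per kcal: almonds 0.5, sweet potato 0.3282, oats 0.2393.
Take 1 serving of almonds: uses 182 kcal, +91.0 mg calcium (running total 91.0 mg).
Take 3 servings of sweet potato: uses 393 kcal, +129.0 mg calcium (running total 220.0 mg).
Take 0.9755 servings of oats: uses 159 kcal, +38.0 mg calcium (running total 258.0 mg).
Filling greedily by calcium-per-kcal is optimal for one linear limit, giving 258.0 mg.

258.0 mg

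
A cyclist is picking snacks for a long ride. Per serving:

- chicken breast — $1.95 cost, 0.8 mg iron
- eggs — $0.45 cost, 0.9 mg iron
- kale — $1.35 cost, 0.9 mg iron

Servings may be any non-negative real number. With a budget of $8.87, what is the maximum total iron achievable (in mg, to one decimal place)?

17.7 mg

Iron per dollar: eggs 2, kale 0.6667, chicken breast 0.4103.
With no serving limits, spend the whole cost allowance on eggs: $8.87 / $0.45 × 0.9 mg = 17.7 mg.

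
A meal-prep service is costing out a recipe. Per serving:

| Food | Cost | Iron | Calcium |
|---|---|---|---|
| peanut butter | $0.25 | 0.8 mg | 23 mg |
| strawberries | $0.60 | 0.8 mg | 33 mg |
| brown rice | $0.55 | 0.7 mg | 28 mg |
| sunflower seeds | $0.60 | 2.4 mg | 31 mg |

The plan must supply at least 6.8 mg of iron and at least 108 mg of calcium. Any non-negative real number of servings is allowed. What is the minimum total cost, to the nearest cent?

$1.78

Two binding constraints pin down two serving amounts, so the optimal mix uses at most two foods. The candidates are each food alone (scaled to the tighter of iron/calcium) and each pair with both constraints tight.
peanut butter only: max(6.8/0.8, 108/23) = 8.5 servings → $2.12.
strawberries only: max(6.8/0.8, 108/33) = 8.5 servings → $5.10.
brown rice only: max(6.8/0.7, 108/28) = 9.714 servings → $5.34.
sunflower seeds only: max(6.8/2.4, 108/31) = 3.484 servings → $2.09.
peanut butter + strawberries with both targets exact would need a negative amount; discard.
peanut butter + brown rice: the both-tight solution has a negative serving — not a feasible corner.
peanut butter + sunflower seeds with both tight: 1.592 servings and 2.303 servings → $1.78.
strawberries + brown rice with both targets exact would need a negative amount; discard.
strawberries + sunflower seeds with both tight: 0.8897 servings and 2.537 servings → $2.06.
brown rice + sunflower seeds with both tight: 1.064 servings and 2.523 servings → $2.10.
So the least-cost plan costs $1.78.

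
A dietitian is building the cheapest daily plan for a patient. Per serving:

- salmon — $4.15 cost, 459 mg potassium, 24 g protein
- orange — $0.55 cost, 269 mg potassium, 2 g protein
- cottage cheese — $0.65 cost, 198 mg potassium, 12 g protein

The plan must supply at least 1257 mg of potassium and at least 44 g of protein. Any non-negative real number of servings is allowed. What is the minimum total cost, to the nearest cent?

$3.38

A basic optimal solution has at most two foods positive. Try each food alone and each pair with both targets met exactly.
salmon only: max(1257/459, 44/24) = 2.739 servings → $11.37.
orange only: max(1257/269, 44/2) = 22 servings → $12.10.
cottage cheese only: max(1257/198, 44/12) = 6.348 servings → $4.13.
salmon + orange with both tight: 1.683 servings and 1.801 servings → $7.98.
salmon + cottage cheese with both targets exact would need a negative amount; discard.
orange + cottage cheese with both tight: 2.25 servings and 3.292 servings → $3.38.
The minimum over all feasible corners is $3.38.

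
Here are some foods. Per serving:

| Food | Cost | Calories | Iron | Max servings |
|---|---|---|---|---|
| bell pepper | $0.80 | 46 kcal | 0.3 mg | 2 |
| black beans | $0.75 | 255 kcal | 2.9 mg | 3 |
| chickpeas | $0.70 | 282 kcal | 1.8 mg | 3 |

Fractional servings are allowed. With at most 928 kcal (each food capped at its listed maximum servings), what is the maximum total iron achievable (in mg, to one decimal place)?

Iron per kcal: black beans 0.01137, bell pepper 0.006522, chickpeas 0.006383.
Take 3 servings of black beans: uses 765 kcal, +8.7 mg iron (running total 8.7 mg).
Take 2 servings of bell pepper: uses 92 kcal, +0.6 mg iron (running total 9.3 mg).
Take 0.2518 servings of chickpeas: uses 71 kcal, +0.5 mg iron (running total 9.8 mg).
Greedy by best ratio exhausts the calories allowance optimally: 9.8 mg.

9.8 mg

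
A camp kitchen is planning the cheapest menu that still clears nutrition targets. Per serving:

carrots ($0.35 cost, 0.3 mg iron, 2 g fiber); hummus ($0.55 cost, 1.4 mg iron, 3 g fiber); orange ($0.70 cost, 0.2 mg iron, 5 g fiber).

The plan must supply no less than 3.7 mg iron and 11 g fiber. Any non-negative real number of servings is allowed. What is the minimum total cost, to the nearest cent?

$1.87

Two binding constraints pin down two serving amounts, so the optimal mix uses at most two foods. The candidates are each food alone (scaled to the tighter of iron/fiber) and each pair with both constraints tight.
carrots only: max(3.7/0.3, 11/2) = 12.33 servings → $4.32.
hummus only: max(3.7/1.4, 11/3) = 3.667 servings → $2.02.
orange only: max(3.7/0.2, 11/5) = 18.5 servings → $12.95.
carrots + hummus with both tight: 2.263 servings and 2.158 servings → $1.98.
carrots + orange with both targets exact would need a negative amount; discard.
hummus + orange with both tight: 2.547 servings and 0.6719 servings → $1.87.
The minimum over all feasible corners is $1.87.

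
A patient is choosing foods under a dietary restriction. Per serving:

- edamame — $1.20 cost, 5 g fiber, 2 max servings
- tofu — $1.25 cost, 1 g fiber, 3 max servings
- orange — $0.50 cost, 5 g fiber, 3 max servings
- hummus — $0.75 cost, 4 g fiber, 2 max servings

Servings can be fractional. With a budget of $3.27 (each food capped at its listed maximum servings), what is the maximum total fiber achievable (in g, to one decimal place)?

Fiber per dollar: orange 10, hummus 5.333, edamame 4.167, tofu 0.8.
Take 3 servings of orange: spends $1.50, +15.0 g fiber (running total 15.0 g).
Take 2 servings of hummus: spends $1.50, +8.0 g fiber (running total 23.0 g).
Take 0.225 servings of edamame: spends $0.27, +1.1 g fiber (running total 24.1 g).
Filling greedily by fiber-per-dollar is optimal for one linear limit, giving 24.1 g.

24.1 g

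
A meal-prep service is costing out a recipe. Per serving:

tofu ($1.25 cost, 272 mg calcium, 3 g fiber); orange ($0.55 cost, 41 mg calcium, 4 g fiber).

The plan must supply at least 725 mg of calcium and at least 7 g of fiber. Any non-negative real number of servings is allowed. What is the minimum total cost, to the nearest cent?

Two binding constraints pin down two serving amounts, so the optimal mix uses at most two foods. The candidates are each food alone (scaled to the tighter of calcium/fiber) and each pair with both constraints tight.
tofu only: max(725/272, 7/3) = 2.665 servings → $3.33.
orange only: max(725/41, 7/4) = 17.68 servings → $9.73.
tofu + orange: the both-tight solution has a negative serving — not a feasible corner.
So the least-cost plan costs $3.33.

$3.33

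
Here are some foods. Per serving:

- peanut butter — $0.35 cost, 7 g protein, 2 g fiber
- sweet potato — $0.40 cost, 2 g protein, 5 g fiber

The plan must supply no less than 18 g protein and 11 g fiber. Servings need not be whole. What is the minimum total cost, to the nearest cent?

$1.30

At the optimum either one food covers both requirements or two foods hit both targets exactly; no other combination can be cheaper.
peanut butter only: max(18/7, 11/2) = 5.5 servings → $1.93.
sweet potato only: max(18/2, 11/5) = 9 servings → $3.60.
peanut butter + sweet potato with both tight: 2.194 servings and 1.323 servings → $1.30.
Cheapest feasible corner: $1.30.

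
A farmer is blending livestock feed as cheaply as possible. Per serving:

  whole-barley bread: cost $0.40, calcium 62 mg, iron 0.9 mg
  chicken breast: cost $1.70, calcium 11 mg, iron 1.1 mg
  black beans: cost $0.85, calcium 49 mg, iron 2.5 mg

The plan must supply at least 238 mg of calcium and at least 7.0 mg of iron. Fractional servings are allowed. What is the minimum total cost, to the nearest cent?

For a min-cost LP with two ≥-constraints, a basic feasible solution has at most two positive variables.
whole-barley bread only: max(238/62, 7.0/0.9) = 7.778 servings → $3.11.
chicken breast only: max(238/11, 7.0/1.1) = 21.64 servings → $36.78.
black beans only: max(238/49, 7.0/2.5) = 4.857 servings → $4.13.
whole-barley bread + chicken breast with both tight: 3.17 servings and 3.77 servings → $7.68.
whole-barley bread + black beans with both tight: 2.272 servings and 1.982 servings → $2.59.
chicken breast + black beans: the both-tight solution has a negative serving — not a feasible corner.
So the least-cost plan costs $2.59.

$2.59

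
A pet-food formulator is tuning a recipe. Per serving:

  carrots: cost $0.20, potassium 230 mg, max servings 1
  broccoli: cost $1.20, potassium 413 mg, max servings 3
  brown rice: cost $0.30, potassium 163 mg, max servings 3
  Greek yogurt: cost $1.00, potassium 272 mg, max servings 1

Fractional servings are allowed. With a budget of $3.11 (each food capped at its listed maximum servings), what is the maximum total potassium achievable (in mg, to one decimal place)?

1410.8 mg

Potassium per dollar: carrots 1150, brown rice 543.3, broccoli 344.2, Greek yogurt 272.
Take 1 serving of carrots: spends $0.20, +230.0 mg potassium (running total 230.0 mg).
Take 3 servings of brown rice: spends $0.90, +489.0 mg potassium (running total 719.0 mg).
Take 1.675 servings of broccoli: spends $2.01, +691.8 mg potassium (running total 1410.8 mg).
Greedy by best ratio exhausts the cost allowance optimally: 1410.8 mg.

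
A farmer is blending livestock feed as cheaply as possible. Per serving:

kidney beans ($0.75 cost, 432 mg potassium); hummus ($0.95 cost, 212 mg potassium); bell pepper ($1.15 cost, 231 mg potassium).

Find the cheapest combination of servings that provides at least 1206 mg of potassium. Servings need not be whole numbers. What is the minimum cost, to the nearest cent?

$2.09

Cost per mg of potassium: kidney beans $0.0017, hummus $0.0045, bell pepper $0.0050.
With no serving limits, use only kidney beans: 1206 mg / 432 mg = 2.792 servings × $0.75 = $2.09.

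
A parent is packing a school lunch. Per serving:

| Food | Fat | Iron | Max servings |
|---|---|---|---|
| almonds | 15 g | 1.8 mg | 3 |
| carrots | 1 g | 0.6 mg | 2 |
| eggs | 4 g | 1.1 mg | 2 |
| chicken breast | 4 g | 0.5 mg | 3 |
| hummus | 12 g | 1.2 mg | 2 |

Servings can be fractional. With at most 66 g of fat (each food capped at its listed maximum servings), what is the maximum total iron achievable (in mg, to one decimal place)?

Iron per g fat: carrots 0.6, eggs 0.275, chicken breast 0.125, almonds 0.12, hummus 0.1.
Take 2 servings of carrots: uses 2 g fat, +1.2 mg iron (running total 1.2 mg).
Take 2 servings of eggs: uses 8 g fat, +2.2 mg iron (running total 3.4 mg).
Take 3 servings of chicken breast: uses 12 g fat, +1.5 mg iron (running total 4.9 mg).
Take 2.933 servings of almonds: uses 44 g fat, +5.3 mg iron (running total 10.2 mg).
Filling greedily by iron-per-g fat is optimal for one linear limit, giving 10.2 mg.

10.2 mg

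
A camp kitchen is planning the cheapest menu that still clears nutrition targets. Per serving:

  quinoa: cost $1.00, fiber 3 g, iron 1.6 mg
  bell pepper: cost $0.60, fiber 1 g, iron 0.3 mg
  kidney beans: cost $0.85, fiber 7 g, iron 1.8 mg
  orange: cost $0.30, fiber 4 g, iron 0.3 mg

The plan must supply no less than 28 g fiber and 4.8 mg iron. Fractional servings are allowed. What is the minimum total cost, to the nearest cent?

The cheapest plan sits at a corner of the feasible region — with two constraints it uses at most two foods.
quinoa only: max(28/3, 4.8/1.6) = 9.333 servings → $9.33.
bell pepper only: max(28/1, 4.8/0.3) = 28 servings → $16.80.
kidney beans only: max(28/7, 4.8/1.8) = 4 servings → $3.40.
orange only: max(28/4, 4.8/0.3) = 16 servings → $4.80.
quinoa + bell pepper with both targets exact would need a negative amount; discard.
quinoa + kidney beans: the both-tight solution has a negative serving — not a feasible corner.
quinoa + orange with both tight: 1.964 servings and 5.527 servings → $3.62.
bell pepper + kidney beans with both targets exact would need a negative amount; discard.
bell pepper + orange with both tight: 12 servings and 4 servings → $8.40.
kidney beans + orange with both tight: 2.118 servings and 3.294 servings → $2.79.
Cheapest feasible corner: $2.79.

$2.79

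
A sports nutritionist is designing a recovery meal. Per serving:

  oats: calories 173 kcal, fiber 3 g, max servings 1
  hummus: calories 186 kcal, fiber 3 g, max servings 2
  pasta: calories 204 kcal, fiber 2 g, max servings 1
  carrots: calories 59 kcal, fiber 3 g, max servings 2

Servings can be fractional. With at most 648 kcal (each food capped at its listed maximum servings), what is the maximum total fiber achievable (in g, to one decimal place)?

14.8 g

Fiber per kcal: carrots 0.05085, oats 0.01734, hummus 0.01613, pasta 0.009804.
Take 2 servings of carrots: uses 118 kcal, +6.0 g fiber (running total 6.0 g).
Take 1 serving of oats: uses 173 kcal, +3.0 g fiber (running total 9.0 g).
Take 1.919 servings of hummus: uses 357 kcal, +5.8 g fiber (running total 14.8 g).
Filling greedily by fiber-per-kcal is optimal for one linear limit, giving 14.8 g.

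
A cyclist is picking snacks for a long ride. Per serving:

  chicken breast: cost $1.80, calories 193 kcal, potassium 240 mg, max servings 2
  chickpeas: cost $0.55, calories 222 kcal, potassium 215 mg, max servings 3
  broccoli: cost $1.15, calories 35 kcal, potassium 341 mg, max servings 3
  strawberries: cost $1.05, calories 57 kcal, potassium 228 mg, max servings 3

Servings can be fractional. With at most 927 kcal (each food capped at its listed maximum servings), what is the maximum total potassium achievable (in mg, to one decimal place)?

2443.6 mg

Potassium per kcal: broccoli 9.743, strawberries 4, chicken breast 1.244, chickpeas 0.9685.
Take 3 servings of broccoli: uses 105 kcal, +1023.0 mg potassium (running total 1023.0 mg).
Take 3 servings of strawberries: uses 171 kcal, +684.0 mg potassium (running total 1707.0 mg).
Take 2 servings of chicken breast: uses 386 kcal, +480.0 mg potassium (running total 2187.0 mg).
Take 1.194 servings of chickpeas: uses 265 kcal, +256.6 mg potassium (running total 2443.6 mg).
Greedy by best ratio exhausts the calories allowance optimally: 2443.6 mg.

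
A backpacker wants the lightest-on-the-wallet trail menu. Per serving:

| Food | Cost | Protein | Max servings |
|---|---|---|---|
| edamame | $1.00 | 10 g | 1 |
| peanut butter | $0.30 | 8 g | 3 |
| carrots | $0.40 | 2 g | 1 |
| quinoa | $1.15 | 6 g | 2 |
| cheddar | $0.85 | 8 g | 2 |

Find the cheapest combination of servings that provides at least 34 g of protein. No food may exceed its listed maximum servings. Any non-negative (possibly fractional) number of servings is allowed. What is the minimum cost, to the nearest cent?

Cost per g of protein: peanut butter $0.0375, edamame $0.1000, cheddar $0.1062, quinoa $0.1917, carrots $0.2000.
Take 3 servings of peanut butter: +24.0 g protein for $0.90 (total $0.90, still need 10.0 g).
Take 1 serving of edamame: +10.0 g protein for $1.00 (total $1.90, still need 0.0 g).
Filling from the cheapest source first is optimal under one linear minimum: $1.90.

$1.90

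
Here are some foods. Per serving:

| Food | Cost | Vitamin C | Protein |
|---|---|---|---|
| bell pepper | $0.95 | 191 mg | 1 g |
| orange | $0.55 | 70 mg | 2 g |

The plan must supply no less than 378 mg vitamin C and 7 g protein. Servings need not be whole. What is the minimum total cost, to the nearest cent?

$2.50

Two binding constraints pin down two serving amounts, so the optimal mix uses at most two foods. The candidates are each food alone (scaled to the tighter of vitamin C/protein) and each pair with both constraints tight.
bell pepper only: max(378/191, 7/1) = 7 servings → $6.65.
orange only: max(378/70, 7/2) = 5.4 servings → $2.97.
bell pepper + orange with both tight: 0.8526 servings and 3.074 servings → $2.50.
So the least-cost plan costs $2.50.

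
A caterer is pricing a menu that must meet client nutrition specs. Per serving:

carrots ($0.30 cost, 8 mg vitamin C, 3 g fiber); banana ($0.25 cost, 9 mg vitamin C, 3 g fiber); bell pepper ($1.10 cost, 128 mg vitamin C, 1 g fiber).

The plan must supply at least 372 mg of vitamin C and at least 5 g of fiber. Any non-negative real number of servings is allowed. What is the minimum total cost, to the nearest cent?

$3.32

At the optimum either one food covers both requirements or two foods hit both targets exactly; no other combination can be cheaper.
carrots only: max(372/8, 5/3) = 46.5 servings → $13.95.
banana only: max(372/9, 5/3) = 41.33 servings → $10.33.
bell pepper only: max(372/128, 5/1) = 5 servings → $5.50.
carrots + banana: intersection lies outside the first quadrant.
carrots + bell pepper with both tight: 0.7128 servings and 2.862 servings → $3.36.
banana + bell pepper with both tight: 0.7147 servings and 2.856 servings → $3.32.
Cheapest feasible corner: $3.32.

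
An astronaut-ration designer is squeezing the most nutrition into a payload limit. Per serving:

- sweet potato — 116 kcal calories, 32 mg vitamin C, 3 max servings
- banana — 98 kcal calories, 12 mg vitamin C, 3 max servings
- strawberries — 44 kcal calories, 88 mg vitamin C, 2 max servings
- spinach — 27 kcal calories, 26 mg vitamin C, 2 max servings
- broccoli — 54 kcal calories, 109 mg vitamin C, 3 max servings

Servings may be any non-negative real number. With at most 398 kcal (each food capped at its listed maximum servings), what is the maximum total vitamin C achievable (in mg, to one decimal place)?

Vitamin C per kcal: broccoli 2.019, strawberries 2, spinach 0.963, sweet potato 0.2759, banana 0.1224.
Take 3 servings of broccoli: uses 162 kcal, +327.0 mg vitamin C (running total 327.0 mg).
Take 2 servings of strawberries: uses 88 kcal, +176.0 mg vitamin C (running total 503.0 mg).
Take 2 servings of spinach: uses 54 kcal, +52.0 mg vitamin C (running total 555.0 mg).
Take 0.8103 servings of sweet potato: uses 94 kcal, +25.9 mg vitamin C (running total 580.9 mg).
Greedy by best ratio exhausts the calories allowance optimally: 580.9 mg.

580.9 mg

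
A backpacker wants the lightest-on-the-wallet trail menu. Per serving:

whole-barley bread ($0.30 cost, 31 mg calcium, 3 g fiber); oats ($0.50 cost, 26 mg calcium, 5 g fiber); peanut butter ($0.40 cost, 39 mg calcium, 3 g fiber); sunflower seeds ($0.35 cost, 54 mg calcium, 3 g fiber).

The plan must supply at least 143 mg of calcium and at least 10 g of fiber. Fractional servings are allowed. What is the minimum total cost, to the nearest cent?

$1.09

An LP optimum is at a vertex; with two nutrient constraints at most two foods are used. Check each candidate.
whole-barley bread only: max(143/31, 10/3) = 4.613 servings → $1.38.
oats only: max(143/26, 10/5) = 5.5 servings → $2.75.
peanut butter only: max(143/39, 10/3) = 3.667 servings → $1.47.
sunflower seeds only: max(143/54, 10/3) = 3.333 servings → $1.17.
whole-barley bread + oats: the both-tight solution has a negative serving — not a feasible corner.
whole-barley bread + peanut butter: the both-tight solution has a negative serving — not a feasible corner.
whole-barley bread + sunflower seeds with both tight: 1.609 servings and 1.725 servings → $1.09.
oats + peanut butter: the both-tight solution has a negative serving — not a feasible corner.
oats + sunflower seeds with both tight: 0.5781 servings and 2.37 servings → $1.12.
peanut butter + sunflower seeds with both tight: 2.467 servings and 0.8667 servings → $1.29.
Cheapest feasible corner: $1.09.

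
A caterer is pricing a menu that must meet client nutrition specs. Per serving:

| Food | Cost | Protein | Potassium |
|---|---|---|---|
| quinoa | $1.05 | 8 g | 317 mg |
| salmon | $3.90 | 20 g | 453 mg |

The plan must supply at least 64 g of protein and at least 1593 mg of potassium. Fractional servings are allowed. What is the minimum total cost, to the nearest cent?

$8.40

Check every corner: each single food scaled to meet both minima, and each pair solved so both constraints bind.
quinoa only: max(64/8, 1593/317) = 8 servings → $8.40.
salmon only: max(64/20, 1593/453) = 3.517 servings → $13.71.
quinoa + salmon with both tight: 1.056 servings and 2.778 servings → $11.94.
The minimum over all feasible corners is $8.40.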